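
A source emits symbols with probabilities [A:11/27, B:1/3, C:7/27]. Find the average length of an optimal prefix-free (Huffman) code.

Huffman tree construction:
Combine smallest probabilities repeatedly
Resulting codes:
  A: 0 (length 1)
  B: 11 (length 2)
  C: 10 (length 2)
Average length = Σ p(s) × length(s) = 1.5926 bits


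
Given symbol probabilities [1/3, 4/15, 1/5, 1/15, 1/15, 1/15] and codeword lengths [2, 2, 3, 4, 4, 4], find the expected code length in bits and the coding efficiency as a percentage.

Average length L = Σ p_i × l_i = 2.6000 bits
Entropy H = 2.2826 bits
Efficiency η = H/L × 100% = 87.79%


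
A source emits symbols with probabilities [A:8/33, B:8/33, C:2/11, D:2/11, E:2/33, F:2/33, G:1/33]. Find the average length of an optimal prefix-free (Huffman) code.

Huffman tree construction:
Combine smallest probabilities repeatedly
Resulting codes:
  A: 01 (length 2)
  B: 10 (length 2)
  C: 111 (length 3)
  D: 00 (length 2)
  E: 11011 (length 5)
  F: 1100 (length 4)
  G: 11010 (length 5)
Average length = Σ p(s) × length(s) = 2.5758 bits


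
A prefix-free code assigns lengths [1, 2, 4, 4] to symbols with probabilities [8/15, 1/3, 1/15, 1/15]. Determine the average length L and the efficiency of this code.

Average length L = Σ p_i × l_i = 1.7333 bits
Entropy H = 1.5329 bits
Efficiency η = H/L × 100% = 88.44%


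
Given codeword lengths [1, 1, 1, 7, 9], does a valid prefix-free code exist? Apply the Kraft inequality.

Kraft inequality: Σ 2^(-l_i) ≤ 1 for prefix-free code
Calculating: 2^(-1) + 2^(-1) + 2^(-1) + 2^(-7) + 2^(-9)
= 0.5 + 0.5 + 0.5 + 0.0078125 + 0.001953125
= 1.5098
Since 1.5098 > 1, prefix-free code does not exist


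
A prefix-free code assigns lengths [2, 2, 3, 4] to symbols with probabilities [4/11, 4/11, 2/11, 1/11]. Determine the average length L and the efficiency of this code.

Average length L = Σ p_i × l_i = 2.3636 bits
Entropy H = 1.8231 bits
Efficiency η = H/L × 100% = 77.13%


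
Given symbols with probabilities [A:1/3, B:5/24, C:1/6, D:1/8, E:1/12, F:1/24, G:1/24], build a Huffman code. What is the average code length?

Huffman tree construction:
Combine smallest probabilities repeatedly
Resulting codes:
  A: 11 (length 2)
  B: 01 (length 2)
  C: 101 (length 3)
  D: 100 (length 3)
  E: 000 (length 3)
  F: 0010 (length 4)
  G: 0011 (length 4)
Average length = Σ p(s) × length(s) = 2.5417 bits


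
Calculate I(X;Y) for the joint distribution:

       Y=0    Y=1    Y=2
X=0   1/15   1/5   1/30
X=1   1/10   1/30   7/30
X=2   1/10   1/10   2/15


H(X) = 1.5801, H(Y) = 1.5656, H(X,Y) = 2.9260
I(X;Y) = H(X) + H(Y) - H(X,Y) = 0.2197 bits


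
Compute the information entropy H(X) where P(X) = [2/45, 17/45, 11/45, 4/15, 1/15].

H(X) = -Σ p(x) log₂ p(x)
  -2/45 × log₂(2/45) = 0.1996
  -17/45 × log₂(17/45) = 0.5305
  -11/45 × log₂(11/45) = 0.4968
  -4/15 × log₂(4/15) = 0.5085
  -1/15 × log₂(1/15) = 0.2605
H(X) = 1.9960 bits


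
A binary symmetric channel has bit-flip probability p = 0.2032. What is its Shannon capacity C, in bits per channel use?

For BSC with error probability p:
C = 1 - H(p) where H(p) is binary entropy
H(0.2032) = -0.2032 × log₂(0.2032) - 0.7968 × log₂(0.7968)
H(p) = 0.7283
C = 1 - 0.7283 = 0.2717 bits/use


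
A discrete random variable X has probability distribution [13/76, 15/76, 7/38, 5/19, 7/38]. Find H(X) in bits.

H(X) = -Σ p(x) log₂ p(x)
  -13/76 × log₂(13/76) = 0.4358
  -15/76 × log₂(15/76) = 0.4620
  -7/38 × log₂(7/38) = 0.4496
  -5/19 × log₂(5/19) = 0.5068
  -7/38 × log₂(7/38) = 0.4496
H(X) = 2.3038 bits


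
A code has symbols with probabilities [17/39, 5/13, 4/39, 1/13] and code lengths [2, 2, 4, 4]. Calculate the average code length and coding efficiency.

Average length L = Σ p_i × l_i = 2.3590 bits
Entropy H = 1.6740 bits
Efficiency η = H/L × 100% = 70.96%


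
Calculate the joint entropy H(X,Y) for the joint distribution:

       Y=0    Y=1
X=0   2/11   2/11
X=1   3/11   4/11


H(X,Y) = -Σ p(x,y) log₂ p(x,y)
  p(0,0)=2/11: -0.1818 × log₂(0.1818) = 0.4472
  p(0,1)=2/11: -0.1818 × log₂(0.1818) = 0.4472
  p(1,0)=3/11: -0.2727 × log₂(0.2727) = 0.5112
  p(1,1)=4/11: -0.3636 × log₂(0.3636) = 0.5307
H(X,Y) = 1.9363 bits


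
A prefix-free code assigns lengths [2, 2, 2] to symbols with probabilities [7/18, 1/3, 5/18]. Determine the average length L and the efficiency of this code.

Average length L = Σ p_i × l_i = 2.0000 bits
Entropy H = 1.5715 bits
Efficiency η = H/L × 100% = 78.58%


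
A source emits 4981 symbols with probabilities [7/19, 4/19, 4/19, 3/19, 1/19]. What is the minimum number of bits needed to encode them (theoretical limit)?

Entropy H = 2.1213 bits/symbol
Minimum bits = H × n = 2.1213 × 4981
= 10566.08 bits


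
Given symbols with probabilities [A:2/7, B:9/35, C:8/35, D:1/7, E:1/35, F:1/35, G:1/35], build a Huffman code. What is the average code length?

Huffman tree construction:
Combine smallest probabilities repeatedly
Resulting codes:
  A: 11 (length 2)
  B: 10 (length 2)
  C: 00 (length 2)
  D: 011 (length 3)
  E: 01010 (length 5)
  F: 01011 (length 5)
  G: 0100 (length 4)
Average length = Σ p(s) × length(s) = 2.3714 bits


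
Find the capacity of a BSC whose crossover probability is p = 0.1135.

For BSC with error probability p:
C = 1 - H(p) where H(p) is binary entropy
H(0.1135) = -0.1135 × log₂(0.1135) - 0.8865 × log₂(0.8865)
H(p) = 0.5104
C = 1 - 0.5104 = 0.4896 bits/use


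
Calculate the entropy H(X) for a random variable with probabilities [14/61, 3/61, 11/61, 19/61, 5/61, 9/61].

H(X) = -Σ p(x) log₂ p(x)
  -14/61 × log₂(14/61) = 0.4873
  -3/61 × log₂(3/61) = 0.2137
  -11/61 × log₂(11/61) = 0.4456
  -19/61 × log₂(19/61) = 0.5242
  -5/61 × log₂(5/61) = 0.2958
  -9/61 × log₂(9/61) = 0.4073
H(X) = 2.3740 bits


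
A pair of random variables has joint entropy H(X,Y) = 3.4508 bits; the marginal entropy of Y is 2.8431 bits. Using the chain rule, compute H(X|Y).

Chain rule: H(X,Y) = H(X|Y) + H(Y)
H(X|Y) = H(X,Y) - H(Y) = 3.4508 - 2.8431 = 0.6077 bits


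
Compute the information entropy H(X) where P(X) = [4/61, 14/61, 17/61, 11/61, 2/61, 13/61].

H(X) = -Σ p(x) log₂ p(x)
  -4/61 × log₂(4/61) = 0.2578
  -14/61 × log₂(14/61) = 0.4873
  -17/61 × log₂(17/61) = 0.5137
  -11/61 × log₂(11/61) = 0.4456
  -2/61 × log₂(2/61) = 0.1617
  -13/61 × log₂(13/61) = 0.4753
H(X) = 2.3414 bits


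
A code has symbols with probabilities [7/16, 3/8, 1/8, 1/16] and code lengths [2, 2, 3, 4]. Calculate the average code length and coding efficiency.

Average length L = Σ p_i × l_i = 2.2500 bits
Entropy H = 1.6774 bits
Efficiency η = H/L × 100% = 74.55%


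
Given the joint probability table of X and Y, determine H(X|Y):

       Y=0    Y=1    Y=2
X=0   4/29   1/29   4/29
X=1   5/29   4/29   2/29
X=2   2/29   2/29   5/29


H(X|Y) = Σ_y p(y) H(X|Y=y)
  p(Y=0) = 11/29, H(X|Y=0) = 1.4949
  p(Y=1) = 7/29, H(X|Y=1) = 1.3788
  p(Y=2) = 11/29, H(X|Y=2) = 1.4949
H(X|Y) = 0.3793×1.4949 + 0.2414×1.3788 + 0.3793×1.4949 = 1.4669 bits


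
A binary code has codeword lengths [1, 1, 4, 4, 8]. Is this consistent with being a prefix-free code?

Kraft inequality: Σ 2^(-l_i) ≤ 1 for prefix-free code
Calculating: 2^(-1) + 2^(-1) + 2^(-4) + 2^(-4) + 2^(-8)
= 0.5 + 0.5 + 0.0625 + 0.0625 + 0.00390625
= 1.1289
Since 1.1289 > 1, prefix-free code does not exist


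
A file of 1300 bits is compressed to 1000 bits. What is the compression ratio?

Compression ratio = Original / Compressed
= 1300 / 1000 = 1.30:1


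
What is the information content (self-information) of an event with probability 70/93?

Information content I(x) = -log₂(p(x))
I = -log₂(70/93) = -log₂(0.7527)
I = 0.4099 bits


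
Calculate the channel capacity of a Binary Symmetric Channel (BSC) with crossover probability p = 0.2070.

For BSC with error probability p:
C = 1 - H(p) where H(p) is binary entropy
H(0.2070) = -0.2070 × log₂(0.2070) - 0.7930 × log₂(0.7930)
H(p) = 0.7357
C = 1 - 0.7357 = 0.2643 bits/use


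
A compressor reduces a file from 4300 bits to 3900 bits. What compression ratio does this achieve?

Compression ratio = Original / Compressed
= 4300 / 3900 = 1.10:1


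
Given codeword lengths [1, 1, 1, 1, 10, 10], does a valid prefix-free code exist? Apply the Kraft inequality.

Kraft inequality: Σ 2^(-l_i) ≤ 1 for prefix-free code
Calculating: 2^(-1) + 2^(-1) + 2^(-1) + 2^(-1) + 2^(-10) + 2^(-10)
= 0.5 + 0.5 + 0.5 + 0.5 + 0.0009765625 + 0.0009765625
= 2.0020
Since 2.0020 > 1, prefix-free code does not exist


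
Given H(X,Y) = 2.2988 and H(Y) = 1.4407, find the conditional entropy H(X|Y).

Chain rule: H(X,Y) = H(X|Y) + H(Y)
H(X|Y) = H(X,Y) - H(Y) = 2.2988 - 1.4407 = 0.8581 bits


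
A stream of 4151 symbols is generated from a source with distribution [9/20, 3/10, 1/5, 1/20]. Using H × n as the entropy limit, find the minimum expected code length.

Entropy H = 1.7200 bits/symbol
Minimum bits = H × n = 1.7200 × 4151
= 7139.61 bits


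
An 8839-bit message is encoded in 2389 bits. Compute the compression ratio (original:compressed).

Compression ratio = Original / Compressed
= 8839 / 2389 = 3.70:1


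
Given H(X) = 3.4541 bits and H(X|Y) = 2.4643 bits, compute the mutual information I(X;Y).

I(X;Y) = H(X) - H(X|Y)
I(X;Y) = 3.4541 - 2.4643 = 0.9898 bits


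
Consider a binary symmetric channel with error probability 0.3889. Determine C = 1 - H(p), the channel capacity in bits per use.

For BSC with error probability p:
C = 1 - H(p) where H(p) is binary entropy
H(0.3889) = -0.3889 × log₂(0.3889) - 0.6111 × log₂(0.6111)
H(p) = 0.9641
C = 1 - 0.9641 = 0.0359 bits/use


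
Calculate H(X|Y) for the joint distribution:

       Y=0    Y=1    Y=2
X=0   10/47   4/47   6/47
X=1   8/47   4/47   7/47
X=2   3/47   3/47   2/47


H(X|Y) = Σ_y p(y) H(X|Y=y)
  p(Y=0) = 21/47, H(X|Y=0) = 1.4412
  p(Y=1) = 11/47, H(X|Y=1) = 1.5726
  p(Y=2) = 15/47, H(X|Y=2) = 1.4295
H(X|Y) = 0.4468×1.4412 + 0.2340×1.5726 + 0.3191×1.4295 = 1.4682 bits


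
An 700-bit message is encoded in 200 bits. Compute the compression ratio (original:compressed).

Compression ratio = Original / Compressed
= 700 / 200 = 3.50:1


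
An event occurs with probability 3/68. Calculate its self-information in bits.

Information content I(x) = -log₂(p(x))
I = -log₂(3/68) = -log₂(0.0441)
I = 4.5025 bits


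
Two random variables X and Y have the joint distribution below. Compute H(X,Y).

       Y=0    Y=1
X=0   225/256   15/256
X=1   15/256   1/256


H(X,Y) = -Σ p(x,y) log₂ p(x,y)
  p(0,0)=225/256: -0.8789 × log₂(0.8789) = 0.1637
  p(0,1)=15/256: -0.0586 × log₂(0.0586) = 0.2398
  p(1,0)=15/256: -0.0586 × log₂(0.0586) = 0.2398
  p(1,1)=1/256: -0.0039 × log₂(0.0039) = 0.0312
H(X,Y) = 0.6746 bits


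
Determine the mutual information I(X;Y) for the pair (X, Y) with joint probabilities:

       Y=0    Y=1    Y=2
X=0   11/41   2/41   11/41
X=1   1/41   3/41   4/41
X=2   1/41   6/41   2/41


H(X) = 1.3925, H(Y) = 1.5613, H(X,Y) = 2.7143
I(X;Y) = H(X) + H(Y) - H(X,Y) = 0.2394 bits


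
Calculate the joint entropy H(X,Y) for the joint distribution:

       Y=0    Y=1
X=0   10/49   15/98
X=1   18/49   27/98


H(X,Y) = -Σ p(x,y) log₂ p(x,y)
  p(0,0)=10/49: -0.2041 × log₂(0.2041) = 0.4679
  p(0,1)=15/98: -0.1531 × log₂(0.1531) = 0.4145
  p(1,0)=18/49: -0.3673 × log₂(0.3673) = 0.5307
  p(1,1)=27/98: -0.2755 × log₂(0.2755) = 0.5124
H(X,Y) = 1.9255 bits


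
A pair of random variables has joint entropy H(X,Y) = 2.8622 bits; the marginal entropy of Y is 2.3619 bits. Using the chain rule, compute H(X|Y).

Chain rule: H(X,Y) = H(X|Y) + H(Y)
H(X|Y) = H(X,Y) - H(Y) = 2.8622 - 2.3619 = 0.5003 bits


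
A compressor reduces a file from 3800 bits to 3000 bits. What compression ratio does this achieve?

Compression ratio = Original / Compressed
= 3800 / 3000 = 1.27:1


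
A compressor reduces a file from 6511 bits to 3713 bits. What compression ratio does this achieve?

Compression ratio = Original / Compressed
= 6511 / 3713 = 1.75:1


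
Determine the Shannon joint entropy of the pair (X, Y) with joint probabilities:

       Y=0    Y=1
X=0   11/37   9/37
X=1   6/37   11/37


H(X,Y) = -Σ p(x,y) log₂ p(x,y)
  p(0,0)=11/37: -0.2973 × log₂(0.2973) = 0.5203
  p(0,1)=9/37: -0.2432 × log₂(0.2432) = 0.4961
  p(1,0)=6/37: -0.1622 × log₂(0.1622) = 0.4256
  p(1,1)=11/37: -0.2973 × log₂(0.2973) = 0.5203
H(X,Y) = 1.9622 bits


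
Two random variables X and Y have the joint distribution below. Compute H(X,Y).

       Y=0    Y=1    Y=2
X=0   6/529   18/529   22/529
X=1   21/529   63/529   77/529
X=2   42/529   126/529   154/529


H(X,Y) = -Σ p(x,y) log₂ p(x,y)
  p(0,0)=6/529: -0.0113 × log₂(0.0113) = 0.0733
  p(0,1)=18/529: -0.0340 × log₂(0.0340) = 0.1660
  p(0,2)=22/529: -0.0416 × log₂(0.0416) = 0.1908
  p(1,0)=21/529: -0.0397 × log₂(0.0397) = 0.1848
  p(1,1)=63/529: -0.1191 × log₂(0.1191) = 0.3656
  p(1,2)=77/529: -0.1456 × log₂(0.1456) = 0.4047
  p(2,0)=42/529: -0.0794 × log₂(0.0794) = 0.2902
  p(2,1)=126/529: -0.2382 × log₂(0.2382) = 0.4930
  p(2,2)=154/529: -0.2911 × log₂(0.2911) = 0.5183
H(X,Y) = 2.6866 bits


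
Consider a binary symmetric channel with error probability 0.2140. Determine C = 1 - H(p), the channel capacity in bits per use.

For BSC with error probability p:
C = 1 - H(p) where H(p) is binary entropy
H(0.2140) = -0.2140 × log₂(0.2140) - 0.7860 × log₂(0.7860)
H(p) = 0.7491
C = 1 - 0.7491 = 0.2509 bits/use


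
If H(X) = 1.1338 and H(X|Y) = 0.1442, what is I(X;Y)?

I(X;Y) = H(X) - H(X|Y)
I(X;Y) = 1.1338 - 0.1442 = 0.9896 bits


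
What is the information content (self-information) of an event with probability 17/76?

Information content I(x) = -log₂(p(x))
I = -log₂(17/76) = -log₂(0.2237)
I = 2.1605 bits


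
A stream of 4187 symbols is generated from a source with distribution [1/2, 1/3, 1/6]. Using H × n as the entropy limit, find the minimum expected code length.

Entropy H = 1.4591 bits/symbol
Minimum bits = H × n = 1.4591 × 4187
= 6109.45 bits


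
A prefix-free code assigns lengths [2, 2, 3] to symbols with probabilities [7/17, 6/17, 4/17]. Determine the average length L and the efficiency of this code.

Average length L = Σ p_i × l_i = 2.2353 bits
Entropy H = 1.5486 bits
Efficiency η = H/L × 100% = 69.28%


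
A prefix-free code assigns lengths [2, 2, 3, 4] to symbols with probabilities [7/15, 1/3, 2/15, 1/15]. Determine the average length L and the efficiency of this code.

Average length L = Σ p_i × l_i = 2.2667 bits
Entropy H = 1.6895 bits
Efficiency η = H/L × 100% = 74.54%


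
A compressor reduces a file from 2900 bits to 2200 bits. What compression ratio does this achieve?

Compression ratio = Original / Compressed
= 2900 / 2200 = 1.32:1


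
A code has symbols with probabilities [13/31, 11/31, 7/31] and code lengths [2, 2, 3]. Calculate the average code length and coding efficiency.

Average length L = Σ p_i × l_i = 2.2258 bits
Entropy H = 1.5409 bits
Efficiency η = H/L × 100% = 69.23%


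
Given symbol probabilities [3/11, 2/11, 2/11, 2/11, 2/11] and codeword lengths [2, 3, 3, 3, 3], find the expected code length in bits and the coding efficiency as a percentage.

Average length L = Σ p_i × l_i = 2.7273 bits
Entropy H = 2.2999 bits
Efficiency η = H/L × 100% = 84.33%


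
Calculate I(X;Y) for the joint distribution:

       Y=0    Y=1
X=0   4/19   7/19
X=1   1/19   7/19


H(X) = 0.9819, H(Y) = 0.8315, H(X,Y) = 1.7583
I(X;Y) = H(X) + H(Y) - H(X,Y) = 0.0551 bits


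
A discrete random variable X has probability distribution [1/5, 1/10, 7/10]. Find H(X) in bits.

H(X) = -Σ p(x) log₂ p(x)
  -1/5 × log₂(1/5) = 0.4644
  -1/10 × log₂(1/10) = 0.3322
  -7/10 × log₂(7/10) = 0.3602
H(X) = 1.1568 bits


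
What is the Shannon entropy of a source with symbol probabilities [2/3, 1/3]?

H(X) = -Σ p(x) log₂ p(x)
  -2/3 × log₂(2/3) = 0.3900
  -1/3 × log₂(1/3) = 0.5283
H(X) = 0.9183 bits


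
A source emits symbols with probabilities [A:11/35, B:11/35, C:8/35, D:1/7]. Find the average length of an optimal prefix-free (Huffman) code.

Huffman tree construction:
Combine smallest probabilities repeatedly
Resulting codes:
  A: 10 (length 2)
  B: 11 (length 2)
  C: 01 (length 2)
  D: 00 (length 2)
Average length = Σ p(s) × length(s) = 2.0000 bits


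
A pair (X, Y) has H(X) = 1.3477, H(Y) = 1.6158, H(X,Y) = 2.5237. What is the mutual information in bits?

I(X;Y) = H(X) + H(Y) - H(X,Y)
I(X;Y) = 1.3477 + 1.6158 - 2.5237 = 0.4398 bits


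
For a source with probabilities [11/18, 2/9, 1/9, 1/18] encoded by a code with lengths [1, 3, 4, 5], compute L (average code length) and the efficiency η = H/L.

Average length L = Σ p_i × l_i = 2.0000 bits
Entropy H = 1.5003 bits
Efficiency η = H/L × 100% = 75.01%


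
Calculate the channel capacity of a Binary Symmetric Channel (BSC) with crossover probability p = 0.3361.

For BSC with error probability p:
C = 1 - H(p) where H(p) is binary entropy
H(0.3361) = -0.3361 × log₂(0.3361) - 0.6639 × log₂(0.6639)
H(p) = 0.9210
C = 1 - 0.9210 = 0.0790 bits/use


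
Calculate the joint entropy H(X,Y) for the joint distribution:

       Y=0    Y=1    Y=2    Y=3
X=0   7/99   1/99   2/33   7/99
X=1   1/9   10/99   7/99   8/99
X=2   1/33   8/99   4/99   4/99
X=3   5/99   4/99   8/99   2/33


H(X,Y) = -Σ p(x,y) log₂ p(x,y)
  p(0,0)=7/99: -0.0707 × log₂(0.0707) = 0.2702
  p(0,1)=1/99: -0.0101 × log₂(0.0101) = 0.0670
  p(0,2)=2/33: -0.0606 × log₂(0.0606) = 0.2451
  p(0,3)=7/99: -0.0707 × log₂(0.0707) = 0.2702
  p(1,0)=1/9: -0.1111 × log₂(0.1111) = 0.3522
  p(1,1)=10/99: -0.1010 × log₂(0.1010) = 0.3341
  p(1,2)=7/99: -0.0707 × log₂(0.0707) = 0.2702
  p(1,3)=8/99: -0.0808 × log₂(0.0808) = 0.2933
  p(2,0)=1/33: -0.0303 × log₂(0.0303) = 0.1529
  p(2,1)=8/99: -0.0808 × log₂(0.0808) = 0.2933
  p(2,2)=4/99: -0.0404 × log₂(0.0404) = 0.1870
  p(2,3)=4/99: -0.0404 × log₂(0.0404) = 0.1870
  p(3,0)=5/99: -0.0505 × log₂(0.0505) = 0.2175
  p(3,1)=4/99: -0.0404 × log₂(0.0404) = 0.1870
  p(3,2)=8/99: -0.0808 × log₂(0.0808) = 0.2933
  p(3,3)=2/33: -0.0606 × log₂(0.0606) = 0.2451
H(X,Y) = 3.8656 bits


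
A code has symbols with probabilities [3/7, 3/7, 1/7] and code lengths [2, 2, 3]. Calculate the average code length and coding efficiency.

Average length L = Σ p_i × l_i = 2.1429 bits
Entropy H = 1.4488 bits
Efficiency η = H/L × 100% = 67.61%


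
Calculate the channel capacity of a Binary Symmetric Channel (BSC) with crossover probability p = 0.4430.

For BSC with error probability p:
C = 1 - H(p) where H(p) is binary entropy
H(0.4430) = -0.4430 × log₂(0.4430) - 0.5570 × log₂(0.5570)
H(p) = 0.9906
C = 1 - 0.9906 = 0.0094 bits/use


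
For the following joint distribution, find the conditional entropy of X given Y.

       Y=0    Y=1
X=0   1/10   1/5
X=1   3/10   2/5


H(X|Y) = Σ_y p(y) H(X|Y=y)
  p(Y=0) = 2/5, H(X|Y=0) = 0.8113
  p(Y=1) = 3/5, H(X|Y=1) = 0.9183
H(X|Y) = 0.4000×0.8113 + 0.6000×0.9183 = 0.8755 bits


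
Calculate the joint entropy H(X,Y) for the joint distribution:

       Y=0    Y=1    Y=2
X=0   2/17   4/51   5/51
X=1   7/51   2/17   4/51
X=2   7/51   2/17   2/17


H(X,Y) = -Σ p(x,y) log₂ p(x,y)
  p(0,0)=2/17: -0.1176 × log₂(0.1176) = 0.3632
  p(0,1)=4/51: -0.0784 × log₂(0.0784) = 0.2880
  p(0,2)=5/51: -0.0980 × log₂(0.0980) = 0.3285
  p(1,0)=7/51: -0.1373 × log₂(0.1373) = 0.3932
  p(1,1)=2/17: -0.1176 × log₂(0.1176) = 0.3632
  p(1,2)=4/51: -0.0784 × log₂(0.0784) = 0.2880
  p(2,0)=7/51: -0.1373 × log₂(0.1373) = 0.3932
  p(2,1)=2/17: -0.1176 × log₂(0.1176) = 0.3632
  p(2,2)=2/17: -0.1176 × log₂(0.1176) = 0.3632
H(X,Y) = 3.1440 bits


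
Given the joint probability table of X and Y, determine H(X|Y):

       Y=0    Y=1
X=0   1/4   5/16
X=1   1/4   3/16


H(X|Y) = Σ_y p(y) H(X|Y=y)
  p(Y=0) = 1/2, H(X|Y=0) = 1.0000
  p(Y=1) = 1/2, H(X|Y=1) = 0.9544
H(X|Y) = 0.5000×1.0000 + 0.5000×0.9544 = 0.9772 bits


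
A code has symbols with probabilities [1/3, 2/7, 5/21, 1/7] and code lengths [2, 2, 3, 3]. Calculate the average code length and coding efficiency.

Average length L = Σ p_i × l_i = 2.3810 bits
Entropy H = 1.9387 bits
Efficiency η = H/L × 100% = 81.43%


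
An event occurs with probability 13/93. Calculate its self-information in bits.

Information content I(x) = -log₂(p(x))
I = -log₂(13/93) = -log₂(0.1398)
I = 2.8387 bits


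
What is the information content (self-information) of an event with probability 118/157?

Information content I(x) = -log₂(p(x))
I = -log₂(118/157) = -log₂(0.7516)
I = 0.4120 bits


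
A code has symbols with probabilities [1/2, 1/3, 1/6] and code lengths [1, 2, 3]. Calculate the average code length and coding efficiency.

Average length L = Σ p_i × l_i = 1.6667 bits
Entropy H = 1.4591 bits
Efficiency η = H/L × 100% = 87.55%


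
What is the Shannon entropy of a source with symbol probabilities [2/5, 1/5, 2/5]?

H(X) = -Σ p(x) log₂ p(x)
  -2/5 × log₂(2/5) = 0.5288
  -1/5 × log₂(1/5) = 0.4644
  -2/5 × log₂(2/5) = 0.5288
H(X) = 1.5219 bits


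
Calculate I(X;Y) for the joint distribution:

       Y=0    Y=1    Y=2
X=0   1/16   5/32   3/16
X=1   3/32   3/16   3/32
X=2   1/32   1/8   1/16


H(X) = 1.5382, H(Y) = 1.4948, H(X,Y) = 2.9957
I(X;Y) = H(X) + H(Y) - H(X,Y) = 0.0374 bits


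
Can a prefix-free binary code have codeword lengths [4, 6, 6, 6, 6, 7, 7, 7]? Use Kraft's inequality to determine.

Kraft inequality: Σ 2^(-l_i) ≤ 1 for prefix-free code
Calculating: 2^(-4) + 2^(-6) + 2^(-6) + 2^(-6) + 2^(-6) + 2^(-7) + 2^(-7) + 2^(-7)
= 0.0625 + 0.015625 + 0.015625 + 0.015625 + 0.015625 + 0.0078125 + 0.0078125 + 0.0078125
= 0.1484
Since 0.1484 ≤ 1, prefix-free code exists


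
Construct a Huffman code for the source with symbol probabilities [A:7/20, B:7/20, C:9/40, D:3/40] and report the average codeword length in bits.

Huffman tree construction:
Combine smallest probabilities repeatedly
Resulting codes:
  A: 11 (length 2)
  B: 0 (length 1)
  C: 101 (length 3)
  D: 100 (length 3)
Average length = Σ p(s) × length(s) = 1.9500 bits


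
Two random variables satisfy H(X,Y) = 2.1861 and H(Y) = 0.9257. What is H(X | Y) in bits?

Chain rule: H(X,Y) = H(X|Y) + H(Y)
H(X|Y) = H(X,Y) - H(Y) = 2.1861 - 0.9257 = 1.2604 bits


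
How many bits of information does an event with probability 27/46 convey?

Information content I(x) = -log₂(p(x))
I = -log₂(27/46) = -log₂(0.5870)
I = 0.7687 bits


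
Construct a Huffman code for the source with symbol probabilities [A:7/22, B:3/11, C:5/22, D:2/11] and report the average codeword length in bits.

Huffman tree construction:
Combine smallest probabilities repeatedly
Resulting codes:
  A: 11 (length 2)
  B: 10 (length 2)
  C: 01 (length 2)
  D: 00 (length 2)
Average length = Σ p(s) × length(s) = 2.0000 bits


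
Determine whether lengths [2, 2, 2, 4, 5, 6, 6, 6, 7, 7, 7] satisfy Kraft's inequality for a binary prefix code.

Kraft inequality: Σ 2^(-l_i) ≤ 1 for prefix-free code
Calculating: 2^(-2) + 2^(-2) + 2^(-2) + 2^(-4) + 2^(-5) + 2^(-6) + 2^(-6) + 2^(-6) + 2^(-7) + 2^(-7) + 2^(-7)
= 0.25 + 0.25 + 0.25 + 0.0625 + 0.03125 + 0.015625 + 0.015625 + 0.015625 + 0.0078125 + 0.0078125 + 0.0078125
= 0.9141
Since 0.9141 ≤ 1, prefix-free code exists


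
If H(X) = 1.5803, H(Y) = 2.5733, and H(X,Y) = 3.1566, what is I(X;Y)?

I(X;Y) = H(X) + H(Y) - H(X,Y)
I(X;Y) = 1.5803 + 2.5733 - 3.1566 = 0.997 bits


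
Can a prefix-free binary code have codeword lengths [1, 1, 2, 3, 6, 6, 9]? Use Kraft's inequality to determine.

Kraft inequality: Σ 2^(-l_i) ≤ 1 for prefix-free code
Calculating: 2^(-1) + 2^(-1) + 2^(-2) + 2^(-3) + 2^(-6) + 2^(-6) + 2^(-9)
= 0.5 + 0.5 + 0.25 + 0.125 + 0.015625 + 0.015625 + 0.001953125
= 1.4082
Since 1.4082 > 1, prefix-free code does not exist


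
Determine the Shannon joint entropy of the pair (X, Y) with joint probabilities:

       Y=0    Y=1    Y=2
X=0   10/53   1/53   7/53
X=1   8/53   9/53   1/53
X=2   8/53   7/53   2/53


H(X,Y) = -Σ p(x,y) log₂ p(x,y)
  p(0,0)=10/53: -0.1887 × log₂(0.1887) = 0.4540
  p(0,1)=1/53: -0.0189 × log₂(0.0189) = 0.1081
  p(0,2)=7/53: -0.1321 × log₂(0.1321) = 0.3857
  p(1,0)=8/53: -0.1509 × log₂(0.1509) = 0.4118
  p(1,1)=9/53: -0.1698 × log₂(0.1698) = 0.4344
  p(1,2)=1/53: -0.0189 × log₂(0.0189) = 0.1081
  p(2,0)=8/53: -0.1509 × log₂(0.1509) = 0.4118
  p(2,1)=7/53: -0.1321 × log₂(0.1321) = 0.3857
  p(2,2)=2/53: -0.0377 × log₂(0.0377) = 0.1784
H(X,Y) = 2.8779 bits


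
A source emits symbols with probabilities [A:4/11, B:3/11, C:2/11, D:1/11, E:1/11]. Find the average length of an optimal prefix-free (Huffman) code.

Huffman tree construction:
Combine smallest probabilities repeatedly
Resulting codes:
  A: 11 (length 2)
  B: 10 (length 2)
  C: 00 (length 2)
  D: 010 (length 3)
  E: 011 (length 3)
Average length = Σ p(s) × length(s) = 2.1818 bits


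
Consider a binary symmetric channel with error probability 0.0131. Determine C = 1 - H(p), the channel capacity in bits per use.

For BSC with error probability p:
C = 1 - H(p) where H(p) is binary entropy
H(0.0131) = -0.0131 × log₂(0.0131) - 0.9869 × log₂(0.9869)
H(p) = 0.1007
C = 1 - 0.1007 = 0.8993 bits/use


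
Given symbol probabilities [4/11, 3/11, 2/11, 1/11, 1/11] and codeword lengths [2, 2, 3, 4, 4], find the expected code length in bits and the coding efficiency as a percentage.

Average length L = Σ p_i × l_i = 2.5455 bits
Entropy H = 2.1181 bits
Efficiency η = H/L × 100% = 83.21%


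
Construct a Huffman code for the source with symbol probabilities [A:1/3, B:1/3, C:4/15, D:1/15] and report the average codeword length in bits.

Huffman tree construction:
Combine smallest probabilities repeatedly
Resulting codes:
  A: 10 (length 2)
  B: 11 (length 2)
  C: 01 (length 2)
  D: 00 (length 2)
Average length = Σ p(s) × length(s) = 2.0000 bits


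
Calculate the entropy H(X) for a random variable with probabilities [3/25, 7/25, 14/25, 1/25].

H(X) = -Σ p(x) log₂ p(x)
  -3/25 × log₂(3/25) = 0.3671
  -7/25 × log₂(7/25) = 0.5142
  -14/25 × log₂(14/25) = 0.4684
  -1/25 × log₂(1/25) = 0.1858
H(X) = 1.5355 bits


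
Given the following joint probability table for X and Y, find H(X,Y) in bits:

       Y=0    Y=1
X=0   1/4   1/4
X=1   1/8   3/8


H(X,Y) = -Σ p(x,y) log₂ p(x,y)
  p(0,0)=1/4: -0.2500 × log₂(0.2500) = 0.5000
  p(0,1)=1/4: -0.2500 × log₂(0.2500) = 0.5000
  p(1,0)=1/8: -0.1250 × log₂(0.1250) = 0.3750
  p(1,1)=3/8: -0.3750 × log₂(0.3750) = 0.5306
H(X,Y) = 1.9056 bits


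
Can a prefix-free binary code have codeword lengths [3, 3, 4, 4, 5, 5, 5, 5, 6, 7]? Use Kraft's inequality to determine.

Kraft inequality: Σ 2^(-l_i) ≤ 1 for prefix-free code
Calculating: 2^(-3) + 2^(-3) + 2^(-4) + 2^(-4) + 2^(-5) + 2^(-5) + 2^(-5) + 2^(-5) + 2^(-6) + 2^(-7)
= 0.125 + 0.125 + 0.0625 + 0.0625 + 0.03125 + 0.03125 + 0.03125 + 0.03125 + 0.015625 + 0.0078125
= 0.5234
Since 0.5234 ≤ 1, prefix-free code exists


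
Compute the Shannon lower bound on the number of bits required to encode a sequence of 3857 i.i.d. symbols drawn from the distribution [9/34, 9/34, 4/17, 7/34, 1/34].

Entropy H = 2.1254 bits/symbol
Minimum bits = H × n = 2.1254 × 3857
= 8197.67 bits


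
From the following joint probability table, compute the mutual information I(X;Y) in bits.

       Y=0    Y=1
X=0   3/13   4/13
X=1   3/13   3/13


H(X) = 0.9957, H(Y) = 0.9957, H(X,Y) = 1.9878
I(X;Y) = H(X) + H(Y) - H(X,Y) = 0.0037 bits


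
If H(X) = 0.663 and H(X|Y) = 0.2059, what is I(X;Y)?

I(X;Y) = H(X) - H(X|Y)
I(X;Y) = 0.663 - 0.2059 = 0.4571 bits


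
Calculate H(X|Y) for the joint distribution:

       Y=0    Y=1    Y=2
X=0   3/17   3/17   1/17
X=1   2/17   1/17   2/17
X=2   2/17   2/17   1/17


H(X|Y) = Σ_y p(y) H(X|Y=y)
  p(Y=0) = 7/17, H(X|Y=0) = 1.5567
  p(Y=1) = 6/17, H(X|Y=1) = 1.4591
  p(Y=2) = 4/17, H(X|Y=2) = 1.5000
H(X|Y) = 0.4118×1.5567 + 0.3529×1.4591 + 0.2353×1.5000 = 1.5089 bits


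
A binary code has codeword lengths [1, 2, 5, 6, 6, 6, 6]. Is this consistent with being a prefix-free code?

Kraft inequality: Σ 2^(-l_i) ≤ 1 for prefix-free code
Calculating: 2^(-1) + 2^(-2) + 2^(-5) + 2^(-6) + 2^(-6) + 2^(-6) + 2^(-6)
= 0.5 + 0.25 + 0.03125 + 0.015625 + 0.015625 + 0.015625 + 0.015625
= 0.8438
Since 0.8438 ≤ 1, prefix-free code exists


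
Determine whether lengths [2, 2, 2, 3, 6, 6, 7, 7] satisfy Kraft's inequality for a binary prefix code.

Kraft inequality: Σ 2^(-l_i) ≤ 1 for prefix-free code
Calculating: 2^(-2) + 2^(-2) + 2^(-2) + 2^(-3) + 2^(-6) + 2^(-6) + 2^(-7) + 2^(-7)
= 0.25 + 0.25 + 0.25 + 0.125 + 0.015625 + 0.015625 + 0.0078125 + 0.0078125
= 0.9219
Since 0.9219 ≤ 1, prefix-free code exists


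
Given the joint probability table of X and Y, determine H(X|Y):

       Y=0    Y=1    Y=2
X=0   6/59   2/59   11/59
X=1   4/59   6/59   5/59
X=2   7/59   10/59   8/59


H(X|Y) = Σ_y p(y) H(X|Y=y)
  p(Y=0) = 17/59, H(X|Y=0) = 1.5486
  p(Y=1) = 18/59, H(X|Y=1) = 1.3516
  p(Y=2) = 24/59, H(X|Y=2) = 1.5157
H(X|Y) = 0.2881×1.5486 + 0.3051×1.3516 + 0.4068×1.5157 = 1.4751 bits


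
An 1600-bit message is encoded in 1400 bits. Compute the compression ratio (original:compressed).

Compression ratio = Original / Compressed
= 1600 / 1400 = 1.14:1


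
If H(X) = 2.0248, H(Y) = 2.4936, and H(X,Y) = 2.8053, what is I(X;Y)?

I(X;Y) = H(X) + H(Y) - H(X,Y)
I(X;Y) = 2.0248 + 2.4936 - 2.8053 = 1.7131 bits


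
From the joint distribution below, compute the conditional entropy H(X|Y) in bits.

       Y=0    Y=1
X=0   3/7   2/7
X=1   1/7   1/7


H(X|Y) = Σ_y p(y) H(X|Y=y)
  p(Y=0) = 4/7, H(X|Y=0) = 0.8113
  p(Y=1) = 3/7, H(X|Y=1) = 0.9183
H(X|Y) = 0.5714×0.8113 + 0.4286×0.9183 = 0.8571 bits


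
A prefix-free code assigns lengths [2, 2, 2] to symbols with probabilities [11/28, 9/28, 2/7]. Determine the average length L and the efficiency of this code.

Average length L = Σ p_i × l_i = 2.0000 bits
Entropy H = 1.5722 bits
Efficiency η = H/L × 100% = 78.61%


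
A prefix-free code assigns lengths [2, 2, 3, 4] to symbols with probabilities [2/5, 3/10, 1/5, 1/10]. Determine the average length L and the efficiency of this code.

Average length L = Σ p_i × l_i = 2.4000 bits
Entropy H = 1.8464 bits
Efficiency η = H/L × 100% = 76.93%


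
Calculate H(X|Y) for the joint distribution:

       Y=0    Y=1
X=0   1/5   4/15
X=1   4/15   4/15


H(X|Y) = Σ_y p(y) H(X|Y=y)
  p(Y=0) = 7/15, H(X|Y=0) = 0.9852
  p(Y=1) = 8/15, H(X|Y=1) = 1.0000
H(X|Y) = 0.4667×0.9852 + 0.5333×1.0000 = 0.9931 bits


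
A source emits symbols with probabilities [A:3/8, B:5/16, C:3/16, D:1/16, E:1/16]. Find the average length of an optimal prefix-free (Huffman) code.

Huffman tree construction:
Combine smallest probabilities repeatedly
Resulting codes:
  A: 0 (length 1)
  B: 10 (length 2)
  C: 111 (length 3)
  D: 1100 (length 4)
  E: 1101 (length 4)
Average length = Σ p(s) × length(s) = 2.0625 bits


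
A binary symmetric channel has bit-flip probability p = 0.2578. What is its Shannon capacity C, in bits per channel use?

For BSC with error probability p:
C = 1 - H(p) where H(p) is binary entropy
H(0.2578) = -0.2578 × log₂(0.2578) - 0.7422 × log₂(0.7422)
H(p) = 0.8234
C = 1 - 0.8234 = 0.1766 bits/use


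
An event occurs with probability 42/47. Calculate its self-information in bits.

Information content I(x) = -log₂(p(x))
I = -log₂(42/47) = -log₂(0.8936)
I = 0.1623 bits


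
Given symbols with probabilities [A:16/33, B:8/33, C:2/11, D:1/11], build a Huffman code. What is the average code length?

Huffman tree construction:
Combine smallest probabilities repeatedly
Resulting codes:
  A: 0 (length 1)
  B: 10 (length 2)
  C: 111 (length 3)
  D: 110 (length 3)
Average length = Σ p(s) × length(s) = 1.7879 bits


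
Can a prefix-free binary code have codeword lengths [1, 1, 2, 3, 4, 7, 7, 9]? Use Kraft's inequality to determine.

Kraft inequality: Σ 2^(-l_i) ≤ 1 for prefix-free code
Calculating: 2^(-1) + 2^(-1) + 2^(-2) + 2^(-3) + 2^(-4) + 2^(-7) + 2^(-7) + 2^(-9)
= 0.5 + 0.5 + 0.25 + 0.125 + 0.0625 + 0.0078125 + 0.0078125 + 0.001953125
= 1.4551
Since 1.4551 > 1, prefix-free code does not exist


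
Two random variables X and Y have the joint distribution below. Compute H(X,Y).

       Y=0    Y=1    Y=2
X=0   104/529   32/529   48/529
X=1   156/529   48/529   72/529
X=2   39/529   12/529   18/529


H(X,Y) = -Σ p(x,y) log₂ p(x,y)
  p(0,0)=104/529: -0.1966 × log₂(0.1966) = 0.4614
  p(0,1)=32/529: -0.0605 × log₂(0.0605) = 0.2448
  p(0,2)=48/529: -0.0907 × log₂(0.0907) = 0.3141
  p(1,0)=156/529: -0.2949 × log₂(0.2949) = 0.5195
  p(1,1)=48/529: -0.0907 × log₂(0.0907) = 0.3141
  p(1,2)=72/529: -0.1361 × log₂(0.1361) = 0.3916
  p(2,0)=39/529: -0.0737 × log₂(0.0737) = 0.2773
  p(2,1)=12/529: -0.0227 × log₂(0.0227) = 0.1239
  p(2,2)=18/529: -0.0340 × log₂(0.0340) = 0.1660
H(X,Y) = 2.8128 bits


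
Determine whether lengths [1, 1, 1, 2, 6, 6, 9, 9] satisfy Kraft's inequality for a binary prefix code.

Kraft inequality: Σ 2^(-l_i) ≤ 1 for prefix-free code
Calculating: 2^(-1) + 2^(-1) + 2^(-1) + 2^(-2) + 2^(-6) + 2^(-6) + 2^(-9) + 2^(-9)
= 0.5 + 0.5 + 0.5 + 0.25 + 0.015625 + 0.015625 + 0.001953125 + 0.001953125
= 1.7852
Since 1.7852 > 1, prefix-free code does not exist


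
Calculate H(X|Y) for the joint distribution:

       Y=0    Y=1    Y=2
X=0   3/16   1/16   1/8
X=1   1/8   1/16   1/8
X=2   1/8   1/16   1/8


H(X|Y) = Σ_y p(y) H(X|Y=y)
  p(Y=0) = 7/16, H(X|Y=0) = 1.5567
  p(Y=1) = 3/16, H(X|Y=1) = 1.5850
  p(Y=2) = 3/8, H(X|Y=2) = 1.5850
H(X|Y) = 0.4375×1.5567 + 0.1875×1.5850 + 0.3750×1.5850 = 1.5726 bits


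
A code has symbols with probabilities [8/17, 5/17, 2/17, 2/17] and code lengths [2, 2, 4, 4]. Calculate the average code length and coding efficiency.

Average length L = Σ p_i × l_i = 2.4706 bits
Entropy H = 1.7575 bits
Efficiency η = H/L × 100% = 71.14%


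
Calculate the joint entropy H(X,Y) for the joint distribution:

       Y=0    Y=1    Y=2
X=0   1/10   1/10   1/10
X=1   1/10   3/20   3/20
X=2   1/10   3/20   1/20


H(X,Y) = -Σ p(x,y) log₂ p(x,y)
  p(0,0)=1/10: -0.1000 × log₂(0.1000) = 0.3322
  p(0,1)=1/10: -0.1000 × log₂(0.1000) = 0.3322
  p(0,2)=1/10: -0.1000 × log₂(0.1000) = 0.3322
  p(1,0)=1/10: -0.1000 × log₂(0.1000) = 0.3322
  p(1,1)=3/20: -0.1500 × log₂(0.1500) = 0.4105
  p(1,2)=3/20: -0.1500 × log₂(0.1500) = 0.4105
  p(2,0)=1/10: -0.1000 × log₂(0.1000) = 0.3322
  p(2,1)=3/20: -0.1500 × log₂(0.1500) = 0.4105
  p(2,2)=1/20: -0.0500 × log₂(0.0500) = 0.2161
H(X,Y) = 3.1087 bits


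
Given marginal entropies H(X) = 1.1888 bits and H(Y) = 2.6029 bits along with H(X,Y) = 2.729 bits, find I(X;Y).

I(X;Y) = H(X) + H(Y) - H(X,Y)
I(X;Y) = 1.1888 + 2.6029 - 2.729 = 1.0627 bits


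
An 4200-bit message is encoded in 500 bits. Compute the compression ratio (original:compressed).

Compression ratio = Original / Compressed
= 4200 / 500 = 8.40:1


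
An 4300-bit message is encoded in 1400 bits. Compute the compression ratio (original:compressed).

Compression ratio = Original / Compressed
= 4300 / 1400 = 3.07:1


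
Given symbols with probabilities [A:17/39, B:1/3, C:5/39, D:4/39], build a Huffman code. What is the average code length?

Huffman tree construction:
Combine smallest probabilities repeatedly
Resulting codes:
  A: 0 (length 1)
  B: 11 (length 2)
  C: 101 (length 3)
  D: 100 (length 3)
Average length = Σ p(s) × length(s) = 1.7949 bits


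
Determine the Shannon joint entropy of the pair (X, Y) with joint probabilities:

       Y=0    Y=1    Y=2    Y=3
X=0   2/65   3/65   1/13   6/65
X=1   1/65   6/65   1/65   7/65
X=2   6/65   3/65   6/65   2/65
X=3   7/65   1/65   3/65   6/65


H(X,Y) = -Σ p(x,y) log₂ p(x,y)
  p(0,0)=2/65: -0.0308 × log₂(0.0308) = 0.1545
  p(0,1)=3/65: -0.0462 × log₂(0.0462) = 0.2048
  p(0,2)=1/13: -0.0769 × log₂(0.0769) = 0.2846
  p(0,3)=6/65: -0.0923 × log₂(0.0923) = 0.3173
  p(1,0)=1/65: -0.0154 × log₂(0.0154) = 0.0927
  p(1,1)=6/65: -0.0923 × log₂(0.0923) = 0.3173
  p(1,2)=1/65: -0.0154 × log₂(0.0154) = 0.0927
  p(1,3)=7/65: -0.1077 × log₂(0.1077) = 0.3462
  p(2,0)=6/65: -0.0923 × log₂(0.0923) = 0.3173
  p(2,1)=3/65: -0.0462 × log₂(0.0462) = 0.2048
  p(2,2)=6/65: -0.0923 × log₂(0.0923) = 0.3173
  p(2,3)=2/65: -0.0308 × log₂(0.0308) = 0.1545
  p(3,0)=7/65: -0.1077 × log₂(0.1077) = 0.3462
  p(3,1)=1/65: -0.0154 × log₂(0.0154) = 0.0927
  p(3,2)=3/65: -0.0462 × log₂(0.0462) = 0.2048
  p(3,3)=6/65: -0.0923 × log₂(0.0923) = 0.3173
H(X,Y) = 3.7650 bits


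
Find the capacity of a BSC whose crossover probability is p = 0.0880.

For BSC with error probability p:
C = 1 - H(p) where H(p) is binary entropy
H(0.0880) = -0.0880 × log₂(0.0880) - 0.9120 × log₂(0.9120)
H(p) = 0.4298
C = 1 - 0.4298 = 0.5702 bits/use


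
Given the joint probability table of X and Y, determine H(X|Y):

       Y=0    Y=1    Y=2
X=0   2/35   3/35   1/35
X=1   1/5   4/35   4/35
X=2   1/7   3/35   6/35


H(X|Y) = Σ_y p(y) H(X|Y=y)
  p(Y=0) = 2/5, H(X|Y=0) = 1.4316
  p(Y=1) = 2/7, H(X|Y=1) = 1.5710
  p(Y=2) = 11/35, H(X|Y=2) = 1.3222
H(X|Y) = 0.4000×1.4316 + 0.2857×1.5710 + 0.3143×1.3222 = 1.4370 bits


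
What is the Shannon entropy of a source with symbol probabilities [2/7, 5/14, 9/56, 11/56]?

H(X) = -Σ p(x) log₂ p(x)
  -2/7 × log₂(2/7) = 0.5164
  -5/14 × log₂(5/14) = 0.5305
  -9/56 × log₂(9/56) = 0.4239
  -11/56 × log₂(11/56) = 0.4612
H(X) = 1.9320 bits


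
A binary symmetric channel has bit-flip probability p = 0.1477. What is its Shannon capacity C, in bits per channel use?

For BSC with error probability p:
C = 1 - H(p) where H(p) is binary entropy
H(0.1477) = -0.1477 × log₂(0.1477) - 0.8523 × log₂(0.8523)
H(p) = 0.6041
C = 1 - 0.6041 = 0.3959 bits/use


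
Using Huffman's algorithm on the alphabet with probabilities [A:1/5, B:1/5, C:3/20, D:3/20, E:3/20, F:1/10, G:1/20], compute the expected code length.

Huffman tree construction:
Combine smallest probabilities repeatedly
Resulting codes:
  A: 00 (length 2)
  B: 01 (length 2)
  C: 100 (length 3)
  D: 101 (length 3)
  E: 110 (length 3)
  F: 1111 (length 4)
  G: 1110 (length 4)
Average length = Σ p(s) × length(s) = 2.7500 bits


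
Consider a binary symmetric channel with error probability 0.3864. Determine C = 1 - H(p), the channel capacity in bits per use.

For BSC with error probability p:
C = 1 - H(p) where H(p) is binary entropy
H(0.3864) = -0.3864 × log₂(0.3864) - 0.6136 × log₂(0.6136)
H(p) = 0.9624
C = 1 - 0.9624 = 0.0376 bits/use


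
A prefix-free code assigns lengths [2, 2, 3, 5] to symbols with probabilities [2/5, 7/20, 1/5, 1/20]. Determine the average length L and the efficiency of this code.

Average length L = Σ p_i × l_i = 2.3500 bits
Entropy H = 1.7394 bits
Efficiency η = H/L × 100% = 74.02%


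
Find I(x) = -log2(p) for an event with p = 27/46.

Information content I(x) = -log₂(p(x))
I = -log₂(27/46) = -log₂(0.5870)
I = 0.7687 bits


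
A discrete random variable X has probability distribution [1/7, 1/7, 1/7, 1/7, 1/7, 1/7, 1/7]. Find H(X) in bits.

H(X) = -Σ p(x) log₂ p(x)
  -1/7 × log₂(1/7) = 0.4011
  -1/7 × log₂(1/7) = 0.4011
  -1/7 × log₂(1/7) = 0.4011
  -1/7 × log₂(1/7) = 0.4011
  -1/7 × log₂(1/7) = 0.4011
  -1/7 × log₂(1/7) = 0.4011
  -1/7 × log₂(1/7) = 0.4011
H(X) = 2.8074 bits


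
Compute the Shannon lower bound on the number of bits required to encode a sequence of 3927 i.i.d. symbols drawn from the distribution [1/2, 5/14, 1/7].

Entropy H = 1.4316 bits/symbol
Minimum bits = H × n = 1.4316 × 3927
= 5621.74 bits
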